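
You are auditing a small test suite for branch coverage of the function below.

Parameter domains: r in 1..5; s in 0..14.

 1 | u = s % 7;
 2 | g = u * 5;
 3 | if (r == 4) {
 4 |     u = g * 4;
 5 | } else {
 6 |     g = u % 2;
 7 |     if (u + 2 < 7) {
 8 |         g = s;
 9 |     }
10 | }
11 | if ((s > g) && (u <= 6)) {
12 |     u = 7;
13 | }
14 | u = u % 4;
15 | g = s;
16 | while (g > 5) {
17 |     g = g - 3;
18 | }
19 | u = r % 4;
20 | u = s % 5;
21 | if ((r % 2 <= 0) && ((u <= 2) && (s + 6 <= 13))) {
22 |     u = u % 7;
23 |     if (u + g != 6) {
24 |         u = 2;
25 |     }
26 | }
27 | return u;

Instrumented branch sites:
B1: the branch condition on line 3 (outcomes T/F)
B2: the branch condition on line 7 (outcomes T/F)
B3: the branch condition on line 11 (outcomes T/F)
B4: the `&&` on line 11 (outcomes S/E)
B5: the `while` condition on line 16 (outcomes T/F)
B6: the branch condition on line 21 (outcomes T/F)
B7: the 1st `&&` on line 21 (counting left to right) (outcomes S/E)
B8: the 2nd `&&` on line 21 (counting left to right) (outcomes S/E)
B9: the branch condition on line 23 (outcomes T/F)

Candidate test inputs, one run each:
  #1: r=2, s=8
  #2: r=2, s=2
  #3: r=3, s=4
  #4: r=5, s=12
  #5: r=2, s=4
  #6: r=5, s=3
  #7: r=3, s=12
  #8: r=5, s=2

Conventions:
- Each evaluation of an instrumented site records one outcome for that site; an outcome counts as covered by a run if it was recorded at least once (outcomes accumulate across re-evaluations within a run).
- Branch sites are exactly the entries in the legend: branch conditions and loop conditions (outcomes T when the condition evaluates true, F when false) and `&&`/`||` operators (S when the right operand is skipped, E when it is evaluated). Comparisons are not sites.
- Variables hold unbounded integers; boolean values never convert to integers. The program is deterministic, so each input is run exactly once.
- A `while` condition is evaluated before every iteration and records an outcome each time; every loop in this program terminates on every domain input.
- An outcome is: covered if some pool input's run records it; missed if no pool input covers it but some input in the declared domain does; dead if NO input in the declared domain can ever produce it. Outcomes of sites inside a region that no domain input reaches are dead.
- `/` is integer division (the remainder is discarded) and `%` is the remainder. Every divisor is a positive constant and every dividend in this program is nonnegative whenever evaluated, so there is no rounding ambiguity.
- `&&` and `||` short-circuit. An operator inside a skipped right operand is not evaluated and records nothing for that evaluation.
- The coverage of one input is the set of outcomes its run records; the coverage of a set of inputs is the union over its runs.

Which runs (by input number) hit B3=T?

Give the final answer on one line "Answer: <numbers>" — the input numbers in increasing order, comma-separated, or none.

input #1 (r=2, s=8): does not record B3=T
input #2 (r=2, s=2): does not record B3=T
input #3 (r=3, s=4): does not record B3=T
input #4 (r=5, s=12): records B3=T
input #5 (r=2, s=4): does not record B3=T
input #6 (r=5, s=3): does not record B3=T
input #7 (r=3, s=12): records B3=T
input #8 (r=5, s=2): does not record B3=T

Answer: 4, 7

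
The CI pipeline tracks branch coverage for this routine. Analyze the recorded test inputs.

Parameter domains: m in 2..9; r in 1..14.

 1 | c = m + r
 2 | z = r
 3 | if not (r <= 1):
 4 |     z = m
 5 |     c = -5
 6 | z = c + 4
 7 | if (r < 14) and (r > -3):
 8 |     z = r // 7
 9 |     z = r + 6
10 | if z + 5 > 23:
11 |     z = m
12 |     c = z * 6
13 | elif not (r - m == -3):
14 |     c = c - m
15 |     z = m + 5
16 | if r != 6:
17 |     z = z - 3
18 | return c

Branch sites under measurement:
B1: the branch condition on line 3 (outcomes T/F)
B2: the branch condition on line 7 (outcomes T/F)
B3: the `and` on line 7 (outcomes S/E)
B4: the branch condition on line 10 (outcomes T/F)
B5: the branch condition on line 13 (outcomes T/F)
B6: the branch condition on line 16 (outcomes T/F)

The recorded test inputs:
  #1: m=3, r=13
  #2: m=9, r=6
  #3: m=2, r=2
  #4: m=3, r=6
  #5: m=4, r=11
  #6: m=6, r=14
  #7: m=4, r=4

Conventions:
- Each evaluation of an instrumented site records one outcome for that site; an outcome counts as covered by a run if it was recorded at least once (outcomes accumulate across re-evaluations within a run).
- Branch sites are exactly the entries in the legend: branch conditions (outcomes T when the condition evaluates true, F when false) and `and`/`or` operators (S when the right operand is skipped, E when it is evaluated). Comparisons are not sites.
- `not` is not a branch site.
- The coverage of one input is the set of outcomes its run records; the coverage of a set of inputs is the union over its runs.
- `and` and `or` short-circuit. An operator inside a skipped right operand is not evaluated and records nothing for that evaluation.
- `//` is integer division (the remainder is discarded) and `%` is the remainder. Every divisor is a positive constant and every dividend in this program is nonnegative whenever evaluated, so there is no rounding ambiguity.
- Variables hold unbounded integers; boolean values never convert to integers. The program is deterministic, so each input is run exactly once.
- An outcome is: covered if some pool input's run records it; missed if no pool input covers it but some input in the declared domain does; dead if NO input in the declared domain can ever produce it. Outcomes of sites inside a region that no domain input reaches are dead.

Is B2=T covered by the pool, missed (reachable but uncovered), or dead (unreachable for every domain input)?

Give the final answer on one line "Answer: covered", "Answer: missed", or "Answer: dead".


B2=T is recorded by pool input(s) 1, 2, 3, 4, 5, 7 -> covered
Answer: covered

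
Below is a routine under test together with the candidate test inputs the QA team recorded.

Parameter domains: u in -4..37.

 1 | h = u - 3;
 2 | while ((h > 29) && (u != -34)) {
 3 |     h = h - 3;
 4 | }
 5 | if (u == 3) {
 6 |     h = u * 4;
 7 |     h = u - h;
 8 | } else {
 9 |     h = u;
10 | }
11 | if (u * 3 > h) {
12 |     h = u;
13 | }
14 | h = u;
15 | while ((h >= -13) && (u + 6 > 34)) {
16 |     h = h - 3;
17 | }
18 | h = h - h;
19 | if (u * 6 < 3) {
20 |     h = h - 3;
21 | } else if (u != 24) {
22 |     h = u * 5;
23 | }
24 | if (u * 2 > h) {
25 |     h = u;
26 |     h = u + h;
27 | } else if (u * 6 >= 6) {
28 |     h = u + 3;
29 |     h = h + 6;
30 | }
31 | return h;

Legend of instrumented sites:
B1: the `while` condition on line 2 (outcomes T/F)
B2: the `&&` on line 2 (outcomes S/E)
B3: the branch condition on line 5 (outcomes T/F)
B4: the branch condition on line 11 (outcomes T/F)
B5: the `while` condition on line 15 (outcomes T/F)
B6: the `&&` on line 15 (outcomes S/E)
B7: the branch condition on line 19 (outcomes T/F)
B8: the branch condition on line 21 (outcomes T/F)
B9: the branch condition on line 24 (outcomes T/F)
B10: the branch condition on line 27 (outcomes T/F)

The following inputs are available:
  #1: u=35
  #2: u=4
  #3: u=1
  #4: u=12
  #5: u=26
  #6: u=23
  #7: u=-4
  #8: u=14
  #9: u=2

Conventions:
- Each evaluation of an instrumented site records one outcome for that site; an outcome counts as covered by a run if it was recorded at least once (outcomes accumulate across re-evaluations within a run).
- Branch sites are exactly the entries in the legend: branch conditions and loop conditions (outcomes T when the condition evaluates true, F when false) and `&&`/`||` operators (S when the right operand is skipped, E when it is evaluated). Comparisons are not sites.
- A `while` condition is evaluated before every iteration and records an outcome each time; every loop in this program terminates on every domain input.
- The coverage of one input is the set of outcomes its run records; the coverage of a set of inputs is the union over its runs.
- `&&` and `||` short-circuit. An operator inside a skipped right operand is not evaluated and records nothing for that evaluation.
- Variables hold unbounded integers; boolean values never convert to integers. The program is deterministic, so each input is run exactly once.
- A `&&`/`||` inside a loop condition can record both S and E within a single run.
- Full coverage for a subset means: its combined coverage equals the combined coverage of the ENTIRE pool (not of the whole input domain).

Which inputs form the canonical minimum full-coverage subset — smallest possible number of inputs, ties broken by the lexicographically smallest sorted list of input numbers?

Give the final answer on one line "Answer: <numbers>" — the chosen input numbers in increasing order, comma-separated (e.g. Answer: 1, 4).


input #1, u=35: events B2->E, B1->T, B2->S, B1->F, B3->F, B4->T, B6->E, B5->T, B6->E, B5->T, B6->E, B5->T, B6->E, B5->T, ...; outcomes B1=T, B1=F, B2=S, B2=E, B3=F, B4=T, B5=T, B5=F, B6=S, B6=E, B7=F, B8=T, B9=F, B10=T
input #2, u=4: events B2->S, B1->F, B3->F, B4->T, B6->E, B5->F, B7->F, B8->T, B9->F, B10->T; outcomes B1=F, B2=S, B3=F, B4=T, B5=F, B6=E, B7=F, B8=T, B9=F, B10=T
input #3, u=1: events B2->S, B1->F, B3->F, B4->T, B6->E, B5->F, B7->F, B8->T, B9->F, B10->T; outcomes B1=F, B2=S, B3=F, B4=T, B5=F, B6=E, B7=F, B8=T, B9=F, B10=T
input #4, u=12: events B2->S, B1->F, B3->F, B4->T, B6->E, B5->F, B7->F, B8->T, B9->F, B10->T; outcomes B1=F, B2=S, B3=F, B4=T, B5=F, B6=E, B7=F, B8=T, B9=F, B10=T
input #5, u=26: events B2->S, B1->F, B3->F, B4->T, B6->E, B5->F, B7->F, B8->T, B9->F, B10->T; outcomes B1=F, B2=S, B3=F, B4=T, B5=F, B6=E, B7=F, B8=T, B9=F, B10=T
input #6, u=23: events B2->S, B1->F, B3->F, B4->T, B6->E, B5->F, B7->F, B8->T, B9->F, B10->T; outcomes B1=F, B2=S, B3=F, B4=T, B5=F, B6=E, B7=F, B8=T, B9=F, B10=T
input #7, u=-4: events B2->S, B1->F, B3->F, B4->F, B6->E, B5->F, B7->T, B9->F, B10->F; outcomes B1=F, B2=S, B3=F, B4=F, B5=F, B6=E, B7=T, B9=F, B10=F
input #8, u=14: events B2->S, B1->F, B3->F, B4->T, B6->E, B5->F, B7->F, B8->T, B9->F, B10->T; outcomes B1=F, B2=S, B3=F, B4=T, B5=F, B6=E, B7=F, B8=T, B9=F, B10=T
input #9, u=2: events B2->S, B1->F, B3->F, B4->T, B6->E, B5->F, B7->F, B8->T, B9->F, B10->T; outcomes B1=F, B2=S, B3=F, B4=T, B5=F, B6=E, B7=F, B8=T, B9=F, B10=T
union over all inputs: B1=T, B1=F, B2=S, B2=E, B3=F, B4=T, B4=F, B5=T, B5=F, B6=S, B6=E, B7=T, B7=F, B8=T, B9=F, B10=T, B10=F (17 outcomes)
size 1 is not enough: best union over all size-1 subsets is 14/17
size 2: inputs {1, 7} cover all 17 outcomes, and no lexicographically smaller subset of this size does
Answer: 1, 7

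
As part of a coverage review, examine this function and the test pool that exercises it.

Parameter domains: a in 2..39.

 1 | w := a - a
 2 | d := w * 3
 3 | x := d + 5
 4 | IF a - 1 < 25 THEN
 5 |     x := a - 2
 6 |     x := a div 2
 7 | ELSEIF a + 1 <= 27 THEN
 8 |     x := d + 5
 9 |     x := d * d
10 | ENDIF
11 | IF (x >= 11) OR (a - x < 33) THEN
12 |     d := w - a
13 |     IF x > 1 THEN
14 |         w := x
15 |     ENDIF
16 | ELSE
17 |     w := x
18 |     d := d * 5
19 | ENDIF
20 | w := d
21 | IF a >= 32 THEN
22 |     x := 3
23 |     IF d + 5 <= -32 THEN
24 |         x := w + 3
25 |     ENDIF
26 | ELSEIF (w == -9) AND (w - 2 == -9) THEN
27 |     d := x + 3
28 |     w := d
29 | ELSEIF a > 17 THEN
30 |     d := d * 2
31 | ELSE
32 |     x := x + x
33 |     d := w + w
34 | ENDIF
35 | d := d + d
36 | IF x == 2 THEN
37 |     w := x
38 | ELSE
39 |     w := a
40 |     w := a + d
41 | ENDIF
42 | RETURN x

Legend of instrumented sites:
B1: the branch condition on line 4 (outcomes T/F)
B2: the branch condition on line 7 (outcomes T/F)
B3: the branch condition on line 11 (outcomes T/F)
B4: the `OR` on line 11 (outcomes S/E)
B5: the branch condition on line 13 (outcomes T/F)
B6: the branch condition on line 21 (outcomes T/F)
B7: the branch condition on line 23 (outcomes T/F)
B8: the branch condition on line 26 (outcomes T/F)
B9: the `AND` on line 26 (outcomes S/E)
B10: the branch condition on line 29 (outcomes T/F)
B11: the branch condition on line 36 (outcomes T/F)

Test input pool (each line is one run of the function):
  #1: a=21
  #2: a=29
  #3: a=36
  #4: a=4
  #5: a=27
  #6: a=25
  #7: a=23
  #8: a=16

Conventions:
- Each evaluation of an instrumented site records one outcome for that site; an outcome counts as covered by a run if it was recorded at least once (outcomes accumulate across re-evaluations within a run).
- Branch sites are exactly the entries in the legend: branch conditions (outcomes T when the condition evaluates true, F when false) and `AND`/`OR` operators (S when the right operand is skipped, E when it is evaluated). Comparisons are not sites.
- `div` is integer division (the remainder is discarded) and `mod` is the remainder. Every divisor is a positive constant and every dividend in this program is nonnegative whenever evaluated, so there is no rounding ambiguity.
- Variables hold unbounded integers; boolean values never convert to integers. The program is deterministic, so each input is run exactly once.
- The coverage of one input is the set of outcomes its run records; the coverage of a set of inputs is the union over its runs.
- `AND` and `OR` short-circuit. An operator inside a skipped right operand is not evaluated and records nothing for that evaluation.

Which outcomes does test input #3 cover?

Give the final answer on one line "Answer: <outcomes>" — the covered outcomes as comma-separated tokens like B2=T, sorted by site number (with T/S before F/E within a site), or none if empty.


Simulating input #3 (a=36) step by step:
  B1->F, B2->F, B4->E, B3->T, B5->T, B6->T, B7->F, B11->F
as a set, this run covers: B1=F, B2=F, B3=T, B4=E, B5=T, B6=T, B7=F, B11=F
Answer: B1=F, B2=F, B3=T, B4=E, B5=T, B6=T, B7=F, B11=F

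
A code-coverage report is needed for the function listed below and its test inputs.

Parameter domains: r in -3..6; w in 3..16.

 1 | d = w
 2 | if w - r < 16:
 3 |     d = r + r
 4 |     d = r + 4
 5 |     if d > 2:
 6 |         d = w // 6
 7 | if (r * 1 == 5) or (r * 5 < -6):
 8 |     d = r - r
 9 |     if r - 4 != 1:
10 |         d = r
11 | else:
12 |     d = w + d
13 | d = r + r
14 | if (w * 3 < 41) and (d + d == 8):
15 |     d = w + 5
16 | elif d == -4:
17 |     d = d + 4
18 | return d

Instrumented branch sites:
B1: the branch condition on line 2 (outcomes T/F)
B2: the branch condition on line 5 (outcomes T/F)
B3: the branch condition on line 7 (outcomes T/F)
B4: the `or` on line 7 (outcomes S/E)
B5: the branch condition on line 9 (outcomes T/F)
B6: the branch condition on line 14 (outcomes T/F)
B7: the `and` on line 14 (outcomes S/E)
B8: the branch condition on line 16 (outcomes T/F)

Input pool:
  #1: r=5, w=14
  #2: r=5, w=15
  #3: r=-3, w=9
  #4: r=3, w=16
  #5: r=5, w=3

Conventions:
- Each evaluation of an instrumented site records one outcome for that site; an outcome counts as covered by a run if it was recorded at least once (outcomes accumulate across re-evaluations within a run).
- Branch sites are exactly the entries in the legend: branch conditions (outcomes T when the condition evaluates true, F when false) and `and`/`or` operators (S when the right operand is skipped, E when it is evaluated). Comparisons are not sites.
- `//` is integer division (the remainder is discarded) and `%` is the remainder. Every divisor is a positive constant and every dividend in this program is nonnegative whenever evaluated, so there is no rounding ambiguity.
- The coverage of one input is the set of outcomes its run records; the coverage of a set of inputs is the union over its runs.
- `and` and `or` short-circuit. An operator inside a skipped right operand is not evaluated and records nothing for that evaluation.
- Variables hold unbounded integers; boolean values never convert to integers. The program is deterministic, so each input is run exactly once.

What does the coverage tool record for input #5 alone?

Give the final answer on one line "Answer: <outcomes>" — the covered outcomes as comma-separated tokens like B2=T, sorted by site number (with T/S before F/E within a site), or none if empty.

Simulating input #5 (r=5, w=3) step by step:
  B1->T, B2->T, B4->S, B3->T, B5->F, B7->E, B6->F, B8->F
collecting distinct outcomes: B1=T, B2=T, B3=T, B4=S, B5=F, B6=F, B7=E, B8=F

Answer: B1=T, B2=T, B3=T, B4=S, B5=F, B6=F, B7=E, B8=F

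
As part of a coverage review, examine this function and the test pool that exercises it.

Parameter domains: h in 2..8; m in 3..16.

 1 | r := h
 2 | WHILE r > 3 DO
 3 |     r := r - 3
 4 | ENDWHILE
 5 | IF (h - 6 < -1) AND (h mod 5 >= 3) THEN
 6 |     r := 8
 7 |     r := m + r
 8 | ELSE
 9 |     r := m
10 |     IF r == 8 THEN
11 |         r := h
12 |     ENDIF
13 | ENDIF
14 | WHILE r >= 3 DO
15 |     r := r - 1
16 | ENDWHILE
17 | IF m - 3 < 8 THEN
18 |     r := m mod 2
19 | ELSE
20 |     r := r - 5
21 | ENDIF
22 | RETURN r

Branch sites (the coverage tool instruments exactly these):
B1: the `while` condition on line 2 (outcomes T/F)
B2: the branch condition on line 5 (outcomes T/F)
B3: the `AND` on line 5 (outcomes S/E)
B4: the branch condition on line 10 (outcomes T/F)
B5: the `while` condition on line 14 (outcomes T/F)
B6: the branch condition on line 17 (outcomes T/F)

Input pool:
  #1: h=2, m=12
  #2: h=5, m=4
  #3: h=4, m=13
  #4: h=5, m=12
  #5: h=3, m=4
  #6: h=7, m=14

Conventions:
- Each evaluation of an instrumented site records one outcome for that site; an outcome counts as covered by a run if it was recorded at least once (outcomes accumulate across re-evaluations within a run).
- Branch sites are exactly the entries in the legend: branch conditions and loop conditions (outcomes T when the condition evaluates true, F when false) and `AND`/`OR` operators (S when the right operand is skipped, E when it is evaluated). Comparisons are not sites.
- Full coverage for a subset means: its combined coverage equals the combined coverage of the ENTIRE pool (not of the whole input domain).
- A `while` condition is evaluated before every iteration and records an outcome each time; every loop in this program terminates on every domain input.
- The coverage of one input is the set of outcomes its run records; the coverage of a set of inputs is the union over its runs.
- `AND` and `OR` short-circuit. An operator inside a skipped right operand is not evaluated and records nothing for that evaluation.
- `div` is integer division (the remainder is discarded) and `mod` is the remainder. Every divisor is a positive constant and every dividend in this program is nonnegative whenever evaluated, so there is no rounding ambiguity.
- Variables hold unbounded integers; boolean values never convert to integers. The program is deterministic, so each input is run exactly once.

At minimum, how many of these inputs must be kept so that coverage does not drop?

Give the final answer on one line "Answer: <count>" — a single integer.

input #1, h=2, m=12: events B1->F, B3->E, B2->F, B4->F, B5->T, B5->T, B5->T, B5->T, B5->T, B5->T, B5->T, B5->T, B5->T, B5->T, ...; outcomes B1=F, B2=F, B3=E, B4=F, B5=T, B5=F, B6=F
input #2, h=5, m=4: events B1->T, B1->F, B3->S, B2->F, B4->F, B5->T, B5->T, B5->F, B6->T; outcomes B1=T, B1=F, B2=F, B3=S, B4=F, B5=T, B5=F, B6=T
input #3, h=4, m=13: events B1->T, B1->F, B3->E, B2->T, B5->T, B5->T, B5->T, B5->T, B5->T, B5->T, B5->T, B5->T, B5->T, B5->T, ...; outcomes B1=T, B1=F, B2=T, B3=E, B5=T, B5=F, B6=F
input #4, h=5, m=12: events B1->T, B1->F, B3->S, B2->F, B4->F, B5->T, B5->T, B5->T, B5->T, B5->T, B5->T, B5->T, B5->T, B5->T, ...; outcomes B1=T, B1=F, B2=F, B3=S, B4=F, B5=T, B5=F, B6=F
input #5, h=3, m=4: events B1->F, B3->E, B2->T, B5->T, B5->T, B5->T, B5->T, B5->T, B5->T, B5->T, B5->T, B5->T, B5->T, B5->F, ...; outcomes B1=F, B2=T, B3=E, B5=T, B5=F, B6=T
input #6, h=7, m=14: events B1->T, B1->T, B1->F, B3->S, B2->F, B4->F, B5->T, B5->T, B5->T, B5->T, B5->T, B5->T, B5->T, B5->T, ...; outcomes B1=T, B1=F, B2=F, B3=S, B4=F, B5=T, B5=F, B6=F
together the pool reaches 11 outcomes: B1=T, B1=F, B2=T, B2=F, B3=S, B3=E, B4=F, B5=T, B5=F, B6=T, B6=F
every size-1 subset falls short of the 11 outcomes (best: 8/11)
size 2: inputs {2, 3} cover all 11 outcomes, and no lexicographically smaller subset of this size does

Answer: 2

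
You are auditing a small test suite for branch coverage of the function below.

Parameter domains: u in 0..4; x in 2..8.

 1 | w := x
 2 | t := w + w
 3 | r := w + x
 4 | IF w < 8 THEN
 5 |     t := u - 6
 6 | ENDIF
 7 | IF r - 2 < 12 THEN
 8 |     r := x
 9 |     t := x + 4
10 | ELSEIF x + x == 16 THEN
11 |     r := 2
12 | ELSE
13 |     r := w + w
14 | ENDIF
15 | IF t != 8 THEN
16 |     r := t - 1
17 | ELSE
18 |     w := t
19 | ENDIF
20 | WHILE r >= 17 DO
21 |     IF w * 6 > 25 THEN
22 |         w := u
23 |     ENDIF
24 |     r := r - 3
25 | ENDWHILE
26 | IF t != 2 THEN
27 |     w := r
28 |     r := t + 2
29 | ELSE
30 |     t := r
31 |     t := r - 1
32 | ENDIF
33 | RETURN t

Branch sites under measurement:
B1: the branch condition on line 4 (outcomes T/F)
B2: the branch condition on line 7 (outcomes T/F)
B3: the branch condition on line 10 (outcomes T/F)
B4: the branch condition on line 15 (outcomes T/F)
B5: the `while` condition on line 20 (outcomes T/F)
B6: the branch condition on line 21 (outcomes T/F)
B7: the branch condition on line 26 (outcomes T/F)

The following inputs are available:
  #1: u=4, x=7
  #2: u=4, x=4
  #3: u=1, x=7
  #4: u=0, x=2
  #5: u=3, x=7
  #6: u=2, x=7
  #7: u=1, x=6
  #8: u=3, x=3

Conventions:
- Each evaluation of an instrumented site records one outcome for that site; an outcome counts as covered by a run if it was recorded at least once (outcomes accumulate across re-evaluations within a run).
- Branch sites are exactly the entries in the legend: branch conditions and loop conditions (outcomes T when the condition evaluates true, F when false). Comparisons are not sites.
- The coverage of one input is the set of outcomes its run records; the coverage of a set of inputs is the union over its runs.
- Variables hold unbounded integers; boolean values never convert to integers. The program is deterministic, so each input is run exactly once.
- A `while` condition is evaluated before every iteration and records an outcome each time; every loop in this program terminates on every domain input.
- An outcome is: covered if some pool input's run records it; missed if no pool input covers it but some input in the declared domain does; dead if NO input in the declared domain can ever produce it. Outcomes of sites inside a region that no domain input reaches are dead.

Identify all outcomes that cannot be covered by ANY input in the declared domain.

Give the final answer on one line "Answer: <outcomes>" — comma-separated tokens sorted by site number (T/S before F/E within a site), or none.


checking every outcome against all 35 domain inputs:
  B5=T: zero occurrences over every domain input -> dead
  B6=T: zero occurrences over every domain input -> dead
  B6=F: zero occurrences over every domain input -> dead
  B7=F: zero occurrences over every domain input -> dead
  reachable outcomes have witnesses, e.g. B1=T (e.g. u=0, x=2), B1=F (e.g. u=0, x=8), B2=T (e.g. u=0, x=2), B2=F (e.g. u=0, x=7)
Answer: B5=T, B6=T, B6=F, B7=F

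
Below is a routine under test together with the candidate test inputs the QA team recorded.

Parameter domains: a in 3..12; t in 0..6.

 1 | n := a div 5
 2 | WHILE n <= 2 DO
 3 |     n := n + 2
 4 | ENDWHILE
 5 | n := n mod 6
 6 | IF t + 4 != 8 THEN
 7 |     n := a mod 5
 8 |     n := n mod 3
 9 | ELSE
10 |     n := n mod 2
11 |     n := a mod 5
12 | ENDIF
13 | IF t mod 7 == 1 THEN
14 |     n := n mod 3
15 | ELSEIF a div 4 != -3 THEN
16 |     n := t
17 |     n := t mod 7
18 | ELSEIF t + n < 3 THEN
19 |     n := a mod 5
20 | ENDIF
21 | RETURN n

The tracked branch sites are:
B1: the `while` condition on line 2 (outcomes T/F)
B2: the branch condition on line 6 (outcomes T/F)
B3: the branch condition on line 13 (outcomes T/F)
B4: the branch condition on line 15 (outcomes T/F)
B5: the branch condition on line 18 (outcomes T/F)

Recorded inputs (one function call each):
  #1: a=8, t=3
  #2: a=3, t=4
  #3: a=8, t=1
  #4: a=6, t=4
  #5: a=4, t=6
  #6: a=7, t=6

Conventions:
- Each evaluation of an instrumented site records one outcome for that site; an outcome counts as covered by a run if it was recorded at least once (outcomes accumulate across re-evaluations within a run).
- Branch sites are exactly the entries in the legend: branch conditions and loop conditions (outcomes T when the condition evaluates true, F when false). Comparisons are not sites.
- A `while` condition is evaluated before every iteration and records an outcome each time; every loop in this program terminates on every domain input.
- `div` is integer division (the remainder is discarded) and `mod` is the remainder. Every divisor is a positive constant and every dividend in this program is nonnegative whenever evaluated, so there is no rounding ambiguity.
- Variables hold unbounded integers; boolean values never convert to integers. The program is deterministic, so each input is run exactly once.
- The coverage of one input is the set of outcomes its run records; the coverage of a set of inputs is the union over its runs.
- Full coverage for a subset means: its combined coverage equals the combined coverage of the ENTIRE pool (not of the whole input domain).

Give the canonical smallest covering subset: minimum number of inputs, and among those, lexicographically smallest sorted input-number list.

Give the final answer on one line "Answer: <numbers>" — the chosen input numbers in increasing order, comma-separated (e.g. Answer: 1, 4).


#1 (a=8, t=3) -> B1->T, B1->F, B2->T, B3->F, B4->T; covered: B1=T, B1=F, B2=T, B3=F, B4=T
#2 (a=3, t=4) -> B1->T, B1->T, B1->F, B2->F, B3->F, B4->T; covered: B1=T, B1=F, B2=F, B3=F, B4=T
#3 (a=8, t=1) -> B1->T, B1->F, B2->T, B3->T; covered: B1=T, B1=F, B2=T, B3=T
#4 (a=6, t=4) -> B1->T, B1->F, B2->F, B3->F, B4->T; covered: B1=T, B1=F, B2=F, B3=F, B4=T
#5 (a=4, t=6) -> B1->T, B1->T, B1->F, B2->T, B3->F, B4->T; covered: B1=T, B1=F, B2=T, B3=F, B4=T
#6 (a=7, t=6) -> B1->T, B1->F, B2->T, B3->F, B4->T; covered: B1=T, B1=F, B2=T, B3=F, B4=T
together the pool reaches 7 outcomes: B1=T, B1=F, B2=T, B2=F, B3=T, B3=F, B4=T
every size-1 subset falls short of the 7 outcomes (best: 5/7)
size 2: inputs {2, 3} cover all 7 outcomes, and no lexicographically smaller subset of this size does
Answer: 2, 3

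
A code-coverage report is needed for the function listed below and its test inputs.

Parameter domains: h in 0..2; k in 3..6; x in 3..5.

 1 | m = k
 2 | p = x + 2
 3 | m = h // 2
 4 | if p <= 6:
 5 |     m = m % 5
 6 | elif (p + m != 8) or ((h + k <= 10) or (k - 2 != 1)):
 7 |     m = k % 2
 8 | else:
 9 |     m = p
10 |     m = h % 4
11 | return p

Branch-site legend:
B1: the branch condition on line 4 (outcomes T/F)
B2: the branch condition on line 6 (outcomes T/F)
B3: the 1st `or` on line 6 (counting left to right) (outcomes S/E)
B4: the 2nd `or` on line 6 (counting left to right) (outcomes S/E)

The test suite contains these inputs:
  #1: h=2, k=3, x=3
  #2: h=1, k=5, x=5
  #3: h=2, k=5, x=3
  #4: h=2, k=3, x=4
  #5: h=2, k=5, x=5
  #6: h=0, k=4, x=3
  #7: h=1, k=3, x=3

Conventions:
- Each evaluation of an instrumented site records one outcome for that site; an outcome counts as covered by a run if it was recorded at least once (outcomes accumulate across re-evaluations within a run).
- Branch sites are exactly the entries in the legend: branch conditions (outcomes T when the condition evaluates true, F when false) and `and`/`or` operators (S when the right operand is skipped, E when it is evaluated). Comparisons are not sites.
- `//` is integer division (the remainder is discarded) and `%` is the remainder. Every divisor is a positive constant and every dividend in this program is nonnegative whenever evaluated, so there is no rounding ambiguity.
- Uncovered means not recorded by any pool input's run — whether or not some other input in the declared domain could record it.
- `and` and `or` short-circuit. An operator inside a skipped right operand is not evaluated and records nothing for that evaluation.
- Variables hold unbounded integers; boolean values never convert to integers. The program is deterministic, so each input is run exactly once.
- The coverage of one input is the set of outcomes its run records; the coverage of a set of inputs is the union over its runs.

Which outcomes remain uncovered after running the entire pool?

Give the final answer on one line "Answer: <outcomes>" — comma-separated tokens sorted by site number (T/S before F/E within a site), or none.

input #1 (h=2, k=3, x=3): events B1->T; covers B1=T
input #2 (h=1, k=5, x=5): events B1->F, B3->S, B2->T; covers B1=F, B2=T, B3=S
input #3 (h=2, k=5, x=3): events B1->T; covers B1=T
input #4 (h=2, k=3, x=4): events B1->T; covers B1=T
input #5 (h=2, k=5, x=5): events B1->F, B3->E, B4->S, B2->T; covers B1=F, B2=T, B3=E, B4=S
input #6 (h=0, k=4, x=3): events B1->T; covers B1=T
input #7 (h=1, k=3, x=3): events B1->T; covers B1=T
union over the pool: B1=T, B1=F, B2=T, B3=S, B3=E, B4=S
uncovered (2 of 8): B2=F, B4=E

Answer: B2=F, B4=E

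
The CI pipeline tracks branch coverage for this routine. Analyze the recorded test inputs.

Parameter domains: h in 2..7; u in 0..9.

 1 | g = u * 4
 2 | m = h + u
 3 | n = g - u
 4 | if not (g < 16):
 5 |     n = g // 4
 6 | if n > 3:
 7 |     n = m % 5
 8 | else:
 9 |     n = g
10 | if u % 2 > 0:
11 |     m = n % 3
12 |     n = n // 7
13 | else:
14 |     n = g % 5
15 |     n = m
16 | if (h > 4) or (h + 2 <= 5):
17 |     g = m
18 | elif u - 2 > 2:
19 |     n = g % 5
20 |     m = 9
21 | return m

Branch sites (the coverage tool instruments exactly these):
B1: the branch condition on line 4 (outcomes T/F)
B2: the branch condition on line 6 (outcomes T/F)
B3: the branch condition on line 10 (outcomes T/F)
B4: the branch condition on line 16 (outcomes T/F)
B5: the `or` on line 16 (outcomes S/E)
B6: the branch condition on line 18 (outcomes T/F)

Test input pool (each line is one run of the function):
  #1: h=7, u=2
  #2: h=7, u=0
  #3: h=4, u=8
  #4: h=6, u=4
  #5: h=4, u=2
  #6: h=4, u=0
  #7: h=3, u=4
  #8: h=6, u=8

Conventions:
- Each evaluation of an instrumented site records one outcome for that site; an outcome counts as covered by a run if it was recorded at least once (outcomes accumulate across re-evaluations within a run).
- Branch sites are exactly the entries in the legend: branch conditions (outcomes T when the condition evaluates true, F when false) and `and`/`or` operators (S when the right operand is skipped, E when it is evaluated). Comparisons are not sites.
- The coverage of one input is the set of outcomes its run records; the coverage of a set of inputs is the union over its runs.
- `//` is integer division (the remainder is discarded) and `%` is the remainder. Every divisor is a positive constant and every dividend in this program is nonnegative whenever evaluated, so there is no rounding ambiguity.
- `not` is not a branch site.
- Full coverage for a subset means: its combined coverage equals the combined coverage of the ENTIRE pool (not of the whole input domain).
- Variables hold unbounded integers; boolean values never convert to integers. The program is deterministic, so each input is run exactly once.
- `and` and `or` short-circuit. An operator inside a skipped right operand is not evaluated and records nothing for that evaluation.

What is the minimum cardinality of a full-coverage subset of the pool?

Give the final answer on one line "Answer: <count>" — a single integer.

input #1, h=7, u=2: events B1->F, B2->T, B3->F, B5->S, B4->T; outcomes B1=F, B2=T, B3=F, B4=T, B5=S
input #2, h=7, u=0: events B1->F, B2->F, B3->F, B5->S, B4->T; outcomes B1=F, B2=F, B3=F, B4=T, B5=S
input #3, h=4, u=8: events B1->T, B2->T, B3->F, B5->E, B4->F, B6->T; outcomes B1=T, B2=T, B3=F, B4=F, B5=E, B6=T
input #4, h=6, u=4: events B1->T, B2->T, B3->F, B5->S, B4->T; outcomes B1=T, B2=T, B3=F, B4=T, B5=S
input #5, h=4, u=2: events B1->F, B2->T, B3->F, B5->E, B4->F, B6->F; outcomes B1=F, B2=T, B3=F, B4=F, B5=E, B6=F
input #6, h=4, u=0: events B1->F, B2->F, B3->F, B5->E, B4->F, B6->F; outcomes B1=F, B2=F, B3=F, B4=F, B5=E, B6=F
input #7, h=3, u=4: events B1->T, B2->T, B3->F, B5->E, B4->T; outcomes B1=T, B2=T, B3=F, B4=T, B5=E
input #8, h=6, u=8: events B1->T, B2->T, B3->F, B5->S, B4->T; outcomes B1=T, B2=T, B3=F, B4=T, B5=S
pool-wide coverage (11 outcomes): B1=T, B1=F, B2=T, B2=F, B3=F, B4=T, B4=F, B5=S, B5=E, B6=T, B6=F
checked all size-1 subsets: none covers 11 outcomes (max 6/11)
checked all size-2 subsets: none covers 11 outcomes (max 10/11)
inputs {1, 3, 6} (size 3) cover everything; no size-3 subset with a lexicographically smaller index list covers all 11

Answer: 3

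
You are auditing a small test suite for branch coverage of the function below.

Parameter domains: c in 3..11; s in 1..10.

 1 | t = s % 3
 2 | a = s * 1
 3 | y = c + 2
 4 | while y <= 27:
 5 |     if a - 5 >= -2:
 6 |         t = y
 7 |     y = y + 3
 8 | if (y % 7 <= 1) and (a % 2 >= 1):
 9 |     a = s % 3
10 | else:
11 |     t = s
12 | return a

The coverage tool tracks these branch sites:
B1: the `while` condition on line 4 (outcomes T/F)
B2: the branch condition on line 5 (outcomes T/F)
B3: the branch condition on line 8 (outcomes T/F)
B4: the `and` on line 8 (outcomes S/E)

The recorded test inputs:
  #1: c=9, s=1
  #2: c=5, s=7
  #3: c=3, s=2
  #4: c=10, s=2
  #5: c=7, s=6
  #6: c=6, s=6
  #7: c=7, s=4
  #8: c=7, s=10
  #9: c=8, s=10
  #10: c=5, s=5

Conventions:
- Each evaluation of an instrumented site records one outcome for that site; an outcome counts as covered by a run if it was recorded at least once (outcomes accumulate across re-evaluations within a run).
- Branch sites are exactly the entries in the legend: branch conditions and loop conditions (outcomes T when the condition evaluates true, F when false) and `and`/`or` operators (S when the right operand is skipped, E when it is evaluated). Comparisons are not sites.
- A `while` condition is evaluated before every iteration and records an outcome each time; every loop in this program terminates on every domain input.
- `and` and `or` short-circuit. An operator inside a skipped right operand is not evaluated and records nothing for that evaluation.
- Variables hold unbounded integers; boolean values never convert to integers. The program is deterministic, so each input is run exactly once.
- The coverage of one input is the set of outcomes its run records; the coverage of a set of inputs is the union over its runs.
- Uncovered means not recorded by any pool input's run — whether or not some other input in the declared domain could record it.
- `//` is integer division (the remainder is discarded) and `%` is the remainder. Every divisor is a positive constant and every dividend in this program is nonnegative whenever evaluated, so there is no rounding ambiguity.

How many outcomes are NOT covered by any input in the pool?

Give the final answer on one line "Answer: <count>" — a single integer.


input #1, c=9, s=1: events B1->T, B2->F, B1->T, B2->F, B1->T, B2->F, B1->T, B2->F, B1->T, B2->F, B1->T, B2->F, B1->F, B4->E, ...; outcomes B1=T, B1=F, B2=F, B3=T, B4=E
input #2, c=5, s=7: events B1->T, B2->T, B1->T, B2->T, B1->T, B2->T, B1->T, B2->T, B1->T, B2->T, B1->T, B2->T, B1->T, B2->T, ...; outcomes B1=T, B1=F, B2=T, B3=T, B4=E
input #3, c=3, s=2: events B1->T, B2->F, B1->T, B2->F, B1->T, B2->F, B1->T, B2->F, B1->T, B2->F, B1->T, B2->F, B1->T, B2->F, ...; outcomes B1=T, B1=F, B2=F, B3=F, B4=E
input #4, c=10, s=2: events B1->T, B2->F, B1->T, B2->F, B1->T, B2->F, B1->T, B2->F, B1->T, B2->F, B1->T, B2->F, B1->F, B4->S, ...; outcomes B1=T, B1=F, B2=F, B3=F, B4=S
input #5, c=7, s=6: events B1->T, B2->T, B1->T, B2->T, B1->T, B2->T, B1->T, B2->T, B1->T, B2->T, B1->T, B2->T, B1->T, B2->T, ...; outcomes B1=T, B1=F, B2=T, B3=F, B4=S
input #6, c=6, s=6: events B1->T, B2->T, B1->T, B2->T, B1->T, B2->T, B1->T, B2->T, B1->T, B2->T, B1->T, B2->T, B1->T, B2->T, ...; outcomes B1=T, B1=F, B2=T, B3=F, B4=E
input #7, c=7, s=4: events B1->T, B2->T, B1->T, B2->T, B1->T, B2->T, B1->T, B2->T, B1->T, B2->T, B1->T, B2->T, B1->T, B2->T, ...; outcomes B1=T, B1=F, B2=T, B3=F, B4=S
input #8, c=7, s=10: events B1->T, B2->T, B1->T, B2->T, B1->T, B2->T, B1->T, B2->T, B1->T, B2->T, B1->T, B2->T, B1->T, B2->T, ...; outcomes B1=T, B1=F, B2=T, B3=F, B4=S
input #9, c=8, s=10: events B1->T, B2->T, B1->T, B2->T, B1->T, B2->T, B1->T, B2->T, B1->T, B2->T, B1->T, B2->T, B1->F, B4->E, ...; outcomes B1=T, B1=F, B2=T, B3=F, B4=E
input #10, c=5, s=5: events B1->T, B2->T, B1->T, B2->T, B1->T, B2->T, B1->T, B2->T, B1->T, B2->T, B1->T, B2->T, B1->T, B2->T, ...; outcomes B1=T, B1=F, B2=T, B3=T, B4=E
union over the pool: B1=T, B1=F, B2=T, B2=F, B3=T, B3=F, B4=S, B4=E
uncovered (0 of 8): none
Answer: 0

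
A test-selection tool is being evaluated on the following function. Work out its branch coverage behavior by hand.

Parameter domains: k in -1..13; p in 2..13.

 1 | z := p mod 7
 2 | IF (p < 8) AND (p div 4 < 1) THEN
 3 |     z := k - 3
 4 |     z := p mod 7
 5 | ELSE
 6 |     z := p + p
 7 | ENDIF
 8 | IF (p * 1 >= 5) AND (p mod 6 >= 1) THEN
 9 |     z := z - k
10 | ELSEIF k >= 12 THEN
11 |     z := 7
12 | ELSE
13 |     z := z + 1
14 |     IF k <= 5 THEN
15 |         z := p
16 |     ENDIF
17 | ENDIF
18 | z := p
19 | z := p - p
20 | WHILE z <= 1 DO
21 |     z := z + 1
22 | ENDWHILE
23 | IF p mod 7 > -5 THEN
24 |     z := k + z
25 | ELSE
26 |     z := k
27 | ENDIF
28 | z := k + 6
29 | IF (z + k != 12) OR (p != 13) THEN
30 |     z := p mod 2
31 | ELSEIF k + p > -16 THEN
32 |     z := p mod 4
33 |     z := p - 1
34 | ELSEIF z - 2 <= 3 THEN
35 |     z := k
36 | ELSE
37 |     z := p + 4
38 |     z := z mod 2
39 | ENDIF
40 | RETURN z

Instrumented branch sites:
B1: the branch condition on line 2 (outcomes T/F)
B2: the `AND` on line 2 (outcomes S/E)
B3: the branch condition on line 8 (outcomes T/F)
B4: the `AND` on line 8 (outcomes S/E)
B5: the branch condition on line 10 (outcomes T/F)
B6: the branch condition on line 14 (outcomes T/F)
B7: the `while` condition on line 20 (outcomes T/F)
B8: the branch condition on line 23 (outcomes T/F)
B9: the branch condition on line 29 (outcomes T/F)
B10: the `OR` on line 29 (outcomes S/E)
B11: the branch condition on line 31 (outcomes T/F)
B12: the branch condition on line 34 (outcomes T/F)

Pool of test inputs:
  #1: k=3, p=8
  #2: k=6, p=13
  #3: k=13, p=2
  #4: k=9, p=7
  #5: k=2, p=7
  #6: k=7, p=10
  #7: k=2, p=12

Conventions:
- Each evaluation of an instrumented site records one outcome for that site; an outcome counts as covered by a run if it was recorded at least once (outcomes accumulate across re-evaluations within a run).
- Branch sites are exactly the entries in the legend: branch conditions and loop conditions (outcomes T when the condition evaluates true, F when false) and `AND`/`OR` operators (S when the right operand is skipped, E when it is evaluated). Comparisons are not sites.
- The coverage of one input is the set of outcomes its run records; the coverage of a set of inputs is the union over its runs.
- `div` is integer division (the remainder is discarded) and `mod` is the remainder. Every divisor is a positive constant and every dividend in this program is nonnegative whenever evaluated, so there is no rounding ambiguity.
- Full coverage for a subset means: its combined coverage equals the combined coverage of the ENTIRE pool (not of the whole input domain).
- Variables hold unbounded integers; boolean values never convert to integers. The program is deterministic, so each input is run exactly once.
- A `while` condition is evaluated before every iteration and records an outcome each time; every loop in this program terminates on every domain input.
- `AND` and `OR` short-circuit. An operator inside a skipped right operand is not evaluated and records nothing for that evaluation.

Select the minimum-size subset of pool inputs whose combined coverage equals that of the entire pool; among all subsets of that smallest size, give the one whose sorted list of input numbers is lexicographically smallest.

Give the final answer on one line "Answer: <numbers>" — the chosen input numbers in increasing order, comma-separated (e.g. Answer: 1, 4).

input #1 (k=3, p=8): events B2->S, B1->F, B4->E, B3->T, B7->T, B7->T, B7->F, B8->T, B10->E, B9->T; covers B1=F, B2=S, B3=T, B4=E, B7=T, B7=F, B8=T, B9=T, B10=E
input #2 (k=6, p=13): events B2->S, B1->F, B4->E, B3->T, B7->T, B7->T, B7->F, B8->T, B10->S, B9->T; covers B1=F, B2=S, B3=T, B4=E, B7=T, B7=F, B8=T, B9=T, B10=S
input #3 (k=13, p=2): events B2->E, B1->T, B4->S, B3->F, B5->T, B7->T, B7->T, B7->F, B8->T, B10->S, B9->T; covers B1=T, B2=E, B3=F, B4=S, B5=T, B7=T, B7=F, B8=T, B9=T, B10=S
input #4 (k=9, p=7): events B2->E, B1->F, B4->E, B3->T, B7->T, B7->T, B7->F, B8->T, B10->S, B9->T; covers B1=F, B2=E, B3=T, B4=E, B7=T, B7=F, B8=T, B9=T, B10=S
input #5 (k=2, p=7): events B2->E, B1->F, B4->E, B3->T, B7->T, B7->T, B7->F, B8->T, B10->S, B9->T; covers B1=F, B2=E, B3=T, B4=E, B7=T, B7=F, B8=T, B9=T, B10=S
input #6 (k=7, p=10): events B2->S, B1->F, B4->E, B3->T, B7->T, B7->T, B7->F, B8->T, B10->S, B9->T; covers B1=F, B2=S, B3=T, B4=E, B7=T, B7=F, B8=T, B9=T, B10=S
input #7 (k=2, p=12): events B2->S, B1->F, B4->E, B3->F, B5->F, B6->T, B7->T, B7->T, B7->F, B8->T, B10->S, B9->T; covers B1=F, B2=S, B3=F, B4=E, B5=F, B6=T, B7=T, B7=F, B8=T, B9=T, B10=S
pool-wide coverage (17 outcomes): B1=T, B1=F, B2=S, B2=E, B3=T, B3=F, B4=S, B4=E, B5=T, B5=F, B6=T, B7=T, B7=F, B8=T, B9=T, B10=S, B10=E
size 1 is not enough: best union over all size-1 subsets is 11/17
size 2 is not enough: best union over all size-2 subsets is 15/17
size 3: inputs {1, 3, 7} cover all 17 outcomes, and no lexicographically smaller subset of this size does

Answer: 1, 3, 7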